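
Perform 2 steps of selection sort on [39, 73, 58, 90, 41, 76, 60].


Initial: [39, 73, 58, 90, 41, 76, 60]
Step 1: min=39 at 0
  Swap: [39, 73, 58, 90, 41, 76, 60]
Step 2: min=41 at 4
  Swap: [39, 41, 58, 90, 73, 76, 60]

After 2 steps: [39, 41, 58, 90, 73, 76, 60]


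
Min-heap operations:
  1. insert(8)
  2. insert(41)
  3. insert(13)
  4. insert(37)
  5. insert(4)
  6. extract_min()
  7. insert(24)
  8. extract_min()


insert(8) -> [8]
insert(41) -> [8, 41]
insert(13) -> [8, 41, 13]
insert(37) -> [8, 37, 13, 41]
insert(4) -> [4, 8, 13, 41, 37]
extract_min()->4, [8, 37, 13, 41]
insert(24) -> [8, 24, 13, 41, 37]
extract_min()->8, [13, 24, 37, 41]

Final heap: [13, 24, 37, 41]


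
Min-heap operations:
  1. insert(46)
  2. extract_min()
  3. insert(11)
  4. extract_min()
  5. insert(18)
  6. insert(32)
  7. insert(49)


insert(46) -> [46]
extract_min()->46, []
insert(11) -> [11]
extract_min()->11, []
insert(18) -> [18]
insert(32) -> [18, 32]
insert(49) -> [18, 32, 49]

Final heap: [18, 32, 49]


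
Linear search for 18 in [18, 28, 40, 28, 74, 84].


i=0: 18==18 found!

Found at 0, 1 comps


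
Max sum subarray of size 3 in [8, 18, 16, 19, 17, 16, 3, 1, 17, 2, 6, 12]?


[0:3]: 42
[1:4]: 53
[2:5]: 52
[3:6]: 52
[4:7]: 36
[5:8]: 20
[6:9]: 21
[7:10]: 20
[8:11]: 25
[9:12]: 20

Max: 53 at [1:4]


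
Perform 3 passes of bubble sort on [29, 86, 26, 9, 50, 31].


Initial: [29, 86, 26, 9, 50, 31]
Pass 1: [29, 26, 9, 50, 31, 86] (4 swaps)
Pass 2: [26, 9, 29, 31, 50, 86] (3 swaps)
Pass 3: [9, 26, 29, 31, 50, 86] (1 swaps)

After 3 passes: [9, 26, 29, 31, 50, 86]


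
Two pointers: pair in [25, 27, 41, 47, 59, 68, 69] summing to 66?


lo=0(25)+hi=6(69)=94
lo=0(25)+hi=5(68)=93
lo=0(25)+hi=4(59)=84
lo=0(25)+hi=3(47)=72
lo=0(25)+hi=2(41)=66

Yes: 25+41=66


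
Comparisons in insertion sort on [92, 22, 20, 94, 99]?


Algorithm: insertion sort
Input: [92, 22, 20, 94, 99]
Sorted: [20, 22, 92, 94, 99]

5


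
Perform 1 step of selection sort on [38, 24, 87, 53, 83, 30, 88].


Initial: [38, 24, 87, 53, 83, 30, 88]
Step 1: min=24 at 1
  Swap: [24, 38, 87, 53, 83, 30, 88]

After 1 step: [24, 38, 87, 53, 83, 30, 88]


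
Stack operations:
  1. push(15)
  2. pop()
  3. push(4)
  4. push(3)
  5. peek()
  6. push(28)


push(15) -> [15]
pop()->15, []
push(4) -> [4]
push(3) -> [4, 3]
peek()->3
push(28) -> [4, 3, 28]

Final stack: [4, 3, 28]


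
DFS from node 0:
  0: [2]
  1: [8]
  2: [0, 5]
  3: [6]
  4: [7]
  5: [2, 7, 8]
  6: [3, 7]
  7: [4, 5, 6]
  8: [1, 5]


Visit 0, push [2]
Visit 2, push [5]
Visit 5, push [8, 7]
Visit 7, push [6, 4]
Visit 4, push []
Visit 6, push [3]
Visit 3, push []
Visit 8, push [1]
Visit 1, push []

DFS order: [0, 2, 5, 7, 4, 6, 3, 8, 1]


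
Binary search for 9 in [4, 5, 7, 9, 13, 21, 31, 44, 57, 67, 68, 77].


Step 1: lo=0, hi=11, mid=5, val=21
Step 2: lo=0, hi=4, mid=2, val=7
Step 3: lo=3, hi=4, mid=3, val=9

Found at index 3


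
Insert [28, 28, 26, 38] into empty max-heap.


Insert 28: [28]
Insert 28: [28, 28]
Insert 26: [28, 28, 26]
Insert 38: [38, 28, 26, 28]

Final heap: [38, 28, 26, 28]


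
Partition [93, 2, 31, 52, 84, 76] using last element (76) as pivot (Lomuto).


Pivot: 76
  2 <= 76: swap -> [2, 93, 31, 52, 84, 76]
  31 <= 76: swap -> [2, 31, 93, 52, 84, 76]
  52 <= 76: swap -> [2, 31, 52, 93, 84, 76]
Place pivot at 3: [2, 31, 52, 76, 84, 93]

Partitioned: [2, 31, 52, 76, 84, 93]


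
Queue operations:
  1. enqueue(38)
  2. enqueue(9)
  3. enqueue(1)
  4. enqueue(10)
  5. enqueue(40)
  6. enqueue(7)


enqueue(38) -> [38]
enqueue(9) -> [38, 9]
enqueue(1) -> [38, 9, 1]
enqueue(10) -> [38, 9, 1, 10]
enqueue(40) -> [38, 9, 1, 10, 40]
enqueue(7) -> [38, 9, 1, 10, 40, 7]

Final queue: [38, 9, 1, 10, 40, 7]


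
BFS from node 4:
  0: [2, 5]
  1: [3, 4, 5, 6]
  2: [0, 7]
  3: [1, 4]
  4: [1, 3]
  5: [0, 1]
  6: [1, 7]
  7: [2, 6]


Visit 4, enqueue [1, 3]
Visit 1, enqueue [5, 6]
Visit 3, enqueue []
Visit 5, enqueue [0]
Visit 6, enqueue [7]
Visit 0, enqueue [2]
Visit 7, enqueue []
Visit 2, enqueue []

BFS order: [4, 1, 3, 5, 6, 0, 7, 2]


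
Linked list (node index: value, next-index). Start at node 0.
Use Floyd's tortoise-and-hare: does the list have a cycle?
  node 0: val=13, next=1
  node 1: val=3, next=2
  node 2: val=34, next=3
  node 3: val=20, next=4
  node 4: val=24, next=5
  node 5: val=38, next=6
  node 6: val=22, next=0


Floyd's tortoise (slow, +1) and hare (fast, +2):
  init: slow=0, fast=0
  step 1: slow=1, fast=2
  step 2: slow=2, fast=4
  step 3: slow=3, fast=6
  step 4: slow=4, fast=1
  step 5: slow=5, fast=3
  step 6: slow=6, fast=5
  step 7: slow=0, fast=0
  slow == fast at node 0: cycle detected

Cycle: yes


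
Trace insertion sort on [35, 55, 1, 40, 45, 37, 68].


Initial: [35, 55, 1, 40, 45, 37, 68]
Insert 55: [35, 55, 1, 40, 45, 37, 68]
Insert 1: [1, 35, 55, 40, 45, 37, 68]
Insert 40: [1, 35, 40, 55, 45, 37, 68]
Insert 45: [1, 35, 40, 45, 55, 37, 68]
Insert 37: [1, 35, 37, 40, 45, 55, 68]
Insert 68: [1, 35, 37, 40, 45, 55, 68]

Sorted: [1, 35, 37, 40, 45, 55, 68]


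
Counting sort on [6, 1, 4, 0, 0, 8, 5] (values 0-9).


Input: [6, 1, 4, 0, 0, 8, 5]
Counts: [2, 1, 0, 0, 1, 1, 1, 0, 1, 0]

Sorted: [0, 0, 1, 4, 5, 6, 8]


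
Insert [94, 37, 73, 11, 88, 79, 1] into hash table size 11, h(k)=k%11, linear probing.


Insert 94: h=6 -> slot 6
Insert 37: h=4 -> slot 4
Insert 73: h=7 -> slot 7
Insert 11: h=0 -> slot 0
Insert 88: h=0, 1 probes -> slot 1
Insert 79: h=2 -> slot 2
Insert 1: h=1, 2 probes -> slot 3

Table: [11, 88, 79, 1, 37, None, 94, 73, None, None, None]


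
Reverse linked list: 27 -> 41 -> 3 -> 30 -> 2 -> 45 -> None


Step 1: curr=27, set curr.next=prev(None) | reversed so far: 27
Step 2: curr=41, set curr.next=prev(27) | reversed so far: 41 -> 27
Step 3: curr=3, set curr.next=prev(41) | reversed so far: 3 -> 41 -> 27
Step 4: curr=30, set curr.next=prev(3) | reversed so far: 30 -> 3 -> 41 -> 27
Step 5: curr=2, set curr.next=prev(30) | reversed so far: 2 -> 30 -> 3 -> 41 -> 27
Step 6: curr=45, set curr.next=prev(2) | reversed so far: 45 -> 2 -> 30 -> 3 -> 41 -> 27

45 -> 2 -> 30 -> 3 -> 41 -> 27 -> None


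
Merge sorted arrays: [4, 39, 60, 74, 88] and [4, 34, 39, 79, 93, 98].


Take 4 from A
Take 4 from B
Take 34 from B
Take 39 from A
Take 39 from B
Take 60 from A
Take 74 from A
Take 79 from B
Take 88 from A

Merged: [4, 4, 34, 39, 39, 60, 74, 79, 88, 93, 98]


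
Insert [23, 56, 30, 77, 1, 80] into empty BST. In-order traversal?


Insert 23: root
Insert 56: R from 23
Insert 30: R from 23 -> L from 56
Insert 77: R from 23 -> R from 56
Insert 1: L from 23
Insert 80: R from 23 -> R from 56 -> R from 77

In-order: [1, 23, 30, 56, 77, 80]


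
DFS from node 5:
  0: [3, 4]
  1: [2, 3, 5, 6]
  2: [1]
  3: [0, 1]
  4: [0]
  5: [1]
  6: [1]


Visit 5, push [1]
Visit 1, push [6, 3, 2]
Visit 2, push []
Visit 3, push [0]
Visit 0, push [4]
Visit 4, push []
Visit 6, push []

DFS order: [5, 1, 2, 3, 0, 4, 6]


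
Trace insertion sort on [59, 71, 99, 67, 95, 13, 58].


Initial: [59, 71, 99, 67, 95, 13, 58]
Insert 71: [59, 71, 99, 67, 95, 13, 58]
Insert 99: [59, 71, 99, 67, 95, 13, 58]
Insert 67: [59, 67, 71, 99, 95, 13, 58]
Insert 95: [59, 67, 71, 95, 99, 13, 58]
Insert 13: [13, 59, 67, 71, 95, 99, 58]
Insert 58: [13, 58, 59, 67, 71, 95, 99]

Sorted: [13, 58, 59, 67, 71, 95, 99]


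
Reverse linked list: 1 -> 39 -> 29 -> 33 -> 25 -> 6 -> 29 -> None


Step 1: curr=1, set curr.next=prev(None) | reversed so far: 1
Step 2: curr=39, set curr.next=prev(1) | reversed so far: 39 -> 1
Step 3: curr=29, set curr.next=prev(39) | reversed so far: 29 -> 39 -> 1
Step 4: curr=33, set curr.next=prev(29) | reversed so far: 33 -> 29 -> 39 -> 1
Step 5: curr=25, set curr.next=prev(33) | reversed so far: 25 -> 33 -> 29 -> 39 -> 1
Step 6: curr=6, set curr.next=prev(25) | reversed so far: 6 -> 25 -> 33 -> 29 -> 39 -> 1
Step 7: curr=29, set curr.next=prev(6) | reversed so far: 29 -> 6 -> 25 -> 33 -> 29 -> 39 -> 1

29 -> 6 -> 25 -> 33 -> 29 -> 39 -> 1 -> None


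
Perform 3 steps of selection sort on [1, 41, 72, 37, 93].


Initial: [1, 41, 72, 37, 93]
Step 1: min=1 at 0
  Swap: [1, 41, 72, 37, 93]
Step 2: min=37 at 3
  Swap: [1, 37, 72, 41, 93]
Step 3: min=41 at 3
  Swap: [1, 37, 41, 72, 93]

After 3 steps: [1, 37, 41, 72, 93]


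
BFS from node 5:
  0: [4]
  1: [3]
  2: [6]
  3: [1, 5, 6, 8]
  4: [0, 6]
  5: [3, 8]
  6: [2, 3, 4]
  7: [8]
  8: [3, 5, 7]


Visit 5, enqueue [3, 8]
Visit 3, enqueue [1, 6]
Visit 8, enqueue [7]
Visit 1, enqueue []
Visit 6, enqueue [2, 4]
Visit 7, enqueue []
Visit 2, enqueue []
Visit 4, enqueue [0]
Visit 0, enqueue []

BFS order: [5, 3, 8, 1, 6, 7, 2, 4, 0]


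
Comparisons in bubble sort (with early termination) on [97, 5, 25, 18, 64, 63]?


Algorithm: bubble sort (with early termination)
Input: [97, 5, 25, 18, 64, 63]
Sorted: [5, 18, 25, 63, 64, 97]

12


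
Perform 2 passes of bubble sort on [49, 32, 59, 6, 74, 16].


Initial: [49, 32, 59, 6, 74, 16]
Pass 1: [32, 49, 6, 59, 16, 74] (3 swaps)
Pass 2: [32, 6, 49, 16, 59, 74] (2 swaps)

After 2 passes: [32, 6, 49, 16, 59, 74]


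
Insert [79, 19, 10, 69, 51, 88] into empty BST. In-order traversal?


Insert 79: root
Insert 19: L from 79
Insert 10: L from 79 -> L from 19
Insert 69: L from 79 -> R from 19
Insert 51: L from 79 -> R from 19 -> L from 69
Insert 88: R from 79

In-order: [10, 19, 51, 69, 79, 88]


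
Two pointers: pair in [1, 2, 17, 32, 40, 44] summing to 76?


lo=0(1)+hi=5(44)=45
lo=1(2)+hi=5(44)=46
lo=2(17)+hi=5(44)=61
lo=3(32)+hi=5(44)=76

Yes: 32+44=76


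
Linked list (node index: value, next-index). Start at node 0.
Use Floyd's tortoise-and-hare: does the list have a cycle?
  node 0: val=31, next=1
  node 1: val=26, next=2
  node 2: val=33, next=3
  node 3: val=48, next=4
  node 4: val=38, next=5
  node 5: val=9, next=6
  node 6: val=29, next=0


Floyd's tortoise (slow, +1) and hare (fast, +2):
  init: slow=0, fast=0
  step 1: slow=1, fast=2
  step 2: slow=2, fast=4
  step 3: slow=3, fast=6
  step 4: slow=4, fast=1
  step 5: slow=5, fast=3
  step 6: slow=6, fast=5
  step 7: slow=0, fast=0
  slow == fast at node 0: cycle detected

Cycle: yes


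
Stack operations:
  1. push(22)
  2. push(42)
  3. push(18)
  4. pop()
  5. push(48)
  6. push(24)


push(22) -> [22]
push(42) -> [22, 42]
push(18) -> [22, 42, 18]
pop()->18, [22, 42]
push(48) -> [22, 42, 48]
push(24) -> [22, 42, 48, 24]

Final stack: [22, 42, 48, 24]


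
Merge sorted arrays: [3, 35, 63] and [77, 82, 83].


Take 3 from A
Take 35 from A
Take 63 from A

Merged: [3, 35, 63, 77, 82, 83]


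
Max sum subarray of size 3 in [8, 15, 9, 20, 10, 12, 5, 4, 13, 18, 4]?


[0:3]: 32
[1:4]: 44
[2:5]: 39
[3:6]: 42
[4:7]: 27
[5:8]: 21
[6:9]: 22
[7:10]: 35
[8:11]: 35

Max: 44 at [1:4]


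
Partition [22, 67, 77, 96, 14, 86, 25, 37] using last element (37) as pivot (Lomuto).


Pivot: 37
  22 <= 37: advance i (no swap)
  14 <= 37: swap -> [22, 14, 77, 96, 67, 86, 25, 37]
  25 <= 37: swap -> [22, 14, 25, 96, 67, 86, 77, 37]
Place pivot at 3: [22, 14, 25, 37, 67, 86, 77, 96]

Partitioned: [22, 14, 25, 37, 67, 86, 77, 96]


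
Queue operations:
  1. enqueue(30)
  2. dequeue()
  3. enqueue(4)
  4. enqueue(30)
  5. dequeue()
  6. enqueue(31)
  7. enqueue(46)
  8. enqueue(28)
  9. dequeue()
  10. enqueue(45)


enqueue(30) -> [30]
dequeue()->30, []
enqueue(4) -> [4]
enqueue(30) -> [4, 30]
dequeue()->4, [30]
enqueue(31) -> [30, 31]
enqueue(46) -> [30, 31, 46]
enqueue(28) -> [30, 31, 46, 28]
dequeue()->30, [31, 46, 28]
enqueue(45) -> [31, 46, 28, 45]

Final queue: [31, 46, 28, 45]


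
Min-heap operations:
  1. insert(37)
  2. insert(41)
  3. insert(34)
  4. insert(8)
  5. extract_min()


insert(37) -> [37]
insert(41) -> [37, 41]
insert(34) -> [34, 41, 37]
insert(8) -> [8, 34, 37, 41]
extract_min()->8, [34, 41, 37]

Final heap: [34, 41, 37]


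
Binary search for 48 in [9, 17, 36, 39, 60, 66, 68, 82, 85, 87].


Step 1: lo=0, hi=9, mid=4, val=60
Step 2: lo=0, hi=3, mid=1, val=17
Step 3: lo=2, hi=3, mid=2, val=36
Step 4: lo=3, hi=3, mid=3, val=39

Not found


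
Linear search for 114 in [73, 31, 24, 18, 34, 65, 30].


i=0: 73!=114
i=1: 31!=114
i=2: 24!=114
i=3: 18!=114
i=4: 34!=114
i=5: 65!=114
i=6: 30!=114

Not found, 7 comps


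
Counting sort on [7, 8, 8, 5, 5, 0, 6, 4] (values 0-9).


Input: [7, 8, 8, 5, 5, 0, 6, 4]
Counts: [1, 0, 0, 0, 1, 2, 1, 1, 2, 0]

Sorted: [0, 4, 5, 5, 6, 7, 8, 8]


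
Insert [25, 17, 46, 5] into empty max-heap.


Insert 25: [25]
Insert 17: [25, 17]
Insert 46: [46, 17, 25]
Insert 5: [46, 17, 25, 5]

Final heap: [46, 17, 25, 5]


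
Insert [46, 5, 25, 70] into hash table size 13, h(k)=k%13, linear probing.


Insert 46: h=7 -> slot 7
Insert 5: h=5 -> slot 5
Insert 25: h=12 -> slot 12
Insert 70: h=5, 1 probes -> slot 6

Table: [None, None, None, None, None, 5, 70, 46, None, None, None, None, 25]


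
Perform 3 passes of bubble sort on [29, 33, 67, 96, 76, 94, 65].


Initial: [29, 33, 67, 96, 76, 94, 65]
Pass 1: [29, 33, 67, 76, 94, 65, 96] (3 swaps)
Pass 2: [29, 33, 67, 76, 65, 94, 96] (1 swaps)
Pass 3: [29, 33, 67, 65, 76, 94, 96] (1 swaps)

After 3 passes: [29, 33, 67, 65, 76, 94, 96]


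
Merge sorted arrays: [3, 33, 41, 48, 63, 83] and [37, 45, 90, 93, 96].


Take 3 from A
Take 33 from A
Take 37 from B
Take 41 from A
Take 45 from B
Take 48 from A
Take 63 from A
Take 83 from A

Merged: [3, 33, 37, 41, 45, 48, 63, 83, 90, 93, 96]


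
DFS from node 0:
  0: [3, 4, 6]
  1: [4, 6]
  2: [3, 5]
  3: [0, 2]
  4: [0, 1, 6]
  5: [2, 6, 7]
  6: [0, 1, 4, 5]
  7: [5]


Visit 0, push [6, 4, 3]
Visit 3, push [2]
Visit 2, push [5]
Visit 5, push [7, 6]
Visit 6, push [4, 1]
Visit 1, push [4]
Visit 4, push []
Visit 7, push []

DFS order: [0, 3, 2, 5, 6, 1, 4, 7]


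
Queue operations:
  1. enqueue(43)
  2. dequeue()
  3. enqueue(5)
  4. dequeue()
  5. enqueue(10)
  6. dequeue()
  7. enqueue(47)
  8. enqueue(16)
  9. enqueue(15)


enqueue(43) -> [43]
dequeue()->43, []
enqueue(5) -> [5]
dequeue()->5, []
enqueue(10) -> [10]
dequeue()->10, []
enqueue(47) -> [47]
enqueue(16) -> [47, 16]
enqueue(15) -> [47, 16, 15]

Final queue: [47, 16, 15]


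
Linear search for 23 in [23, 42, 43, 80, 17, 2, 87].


i=0: 23==23 found!

Found at 0, 1 comps


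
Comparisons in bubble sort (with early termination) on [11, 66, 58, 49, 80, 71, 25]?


Algorithm: bubble sort (with early termination)
Input: [11, 66, 58, 49, 80, 71, 25]
Sorted: [11, 25, 49, 58, 66, 71, 80]

21


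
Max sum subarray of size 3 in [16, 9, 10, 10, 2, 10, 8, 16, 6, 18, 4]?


[0:3]: 35
[1:4]: 29
[2:5]: 22
[3:6]: 22
[4:7]: 20
[5:8]: 34
[6:9]: 30
[7:10]: 40
[8:11]: 28

Max: 40 at [7:10]


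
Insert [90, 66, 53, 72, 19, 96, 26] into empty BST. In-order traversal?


Insert 90: root
Insert 66: L from 90
Insert 53: L from 90 -> L from 66
Insert 72: L from 90 -> R from 66
Insert 19: L from 90 -> L from 66 -> L from 53
Insert 96: R from 90
Insert 26: L from 90 -> L from 66 -> L from 53 -> R from 19

In-order: [19, 26, 53, 66, 72, 90, 96]


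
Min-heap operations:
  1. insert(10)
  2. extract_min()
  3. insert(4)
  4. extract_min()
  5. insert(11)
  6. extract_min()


insert(10) -> [10]
extract_min()->10, []
insert(4) -> [4]
extract_min()->4, []
insert(11) -> [11]
extract_min()->11, []

Final heap: []


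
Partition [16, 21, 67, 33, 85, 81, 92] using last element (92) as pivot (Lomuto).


Pivot: 92
  16 <= 92: advance i (no swap)
  21 <= 92: advance i (no swap)
  67 <= 92: advance i (no swap)
  33 <= 92: advance i (no swap)
  85 <= 92: advance i (no swap)
  81 <= 92: advance i (no swap)
Place pivot at 6: [16, 21, 67, 33, 85, 81, 92]

Partitioned: [16, 21, 67, 33, 85, 81, 92]


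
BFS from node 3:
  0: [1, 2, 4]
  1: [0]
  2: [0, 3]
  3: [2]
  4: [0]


Visit 3, enqueue [2]
Visit 2, enqueue [0]
Visit 0, enqueue [1, 4]
Visit 1, enqueue []
Visit 4, enqueue []

BFS order: [3, 2, 0, 1, 4]


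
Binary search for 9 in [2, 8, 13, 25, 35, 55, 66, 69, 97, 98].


Step 1: lo=0, hi=9, mid=4, val=35
Step 2: lo=0, hi=3, mid=1, val=8
Step 3: lo=2, hi=3, mid=2, val=13

Not found


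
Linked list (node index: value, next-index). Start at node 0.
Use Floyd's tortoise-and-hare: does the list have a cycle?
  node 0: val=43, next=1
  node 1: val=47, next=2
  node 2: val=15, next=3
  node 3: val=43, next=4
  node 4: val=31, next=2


Floyd's tortoise (slow, +1) and hare (fast, +2):
  init: slow=0, fast=0
  step 1: slow=1, fast=2
  step 2: slow=2, fast=4
  step 3: slow=3, fast=3
  slow == fast at node 3: cycle detected

Cycle: yes


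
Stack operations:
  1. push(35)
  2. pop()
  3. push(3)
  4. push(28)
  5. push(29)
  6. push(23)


push(35) -> [35]
pop()->35, []
push(3) -> [3]
push(28) -> [3, 28]
push(29) -> [3, 28, 29]
push(23) -> [3, 28, 29, 23]

Final stack: [3, 28, 29, 23]


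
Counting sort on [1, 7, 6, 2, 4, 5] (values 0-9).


Input: [1, 7, 6, 2, 4, 5]
Counts: [0, 1, 1, 0, 1, 1, 1, 1, 0, 0]

Sorted: [1, 2, 4, 5, 6, 7]


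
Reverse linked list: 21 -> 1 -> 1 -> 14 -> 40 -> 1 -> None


Step 1: curr=21, set curr.next=prev(None) | reversed so far: 21
Step 2: curr=1, set curr.next=prev(21) | reversed so far: 1 -> 21
Step 3: curr=1, set curr.next=prev(1) | reversed so far: 1 -> 1 -> 21
Step 4: curr=14, set curr.next=prev(1) | reversed so far: 14 -> 1 -> 1 -> 21
Step 5: curr=40, set curr.next=prev(14) | reversed so far: 40 -> 14 -> 1 -> 1 -> 21
Step 6: curr=1, set curr.next=prev(40) | reversed so far: 1 -> 40 -> 14 -> 1 -> 1 -> 21

1 -> 40 -> 14 -> 1 -> 1 -> 21 -> None


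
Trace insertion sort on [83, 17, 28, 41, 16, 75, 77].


Initial: [83, 17, 28, 41, 16, 75, 77]
Insert 17: [17, 83, 28, 41, 16, 75, 77]
Insert 28: [17, 28, 83, 41, 16, 75, 77]
Insert 41: [17, 28, 41, 83, 16, 75, 77]
Insert 16: [16, 17, 28, 41, 83, 75, 77]
Insert 75: [16, 17, 28, 41, 75, 83, 77]
Insert 77: [16, 17, 28, 41, 75, 77, 83]

Sorted: [16, 17, 28, 41, 75, 77, 83]


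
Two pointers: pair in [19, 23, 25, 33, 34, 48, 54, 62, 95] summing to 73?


lo=0(19)+hi=8(95)=114
lo=0(19)+hi=7(62)=81
lo=0(19)+hi=6(54)=73

Yes: 19+54=73


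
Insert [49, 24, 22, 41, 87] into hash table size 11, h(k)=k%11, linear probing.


Insert 49: h=5 -> slot 5
Insert 24: h=2 -> slot 2
Insert 22: h=0 -> slot 0
Insert 41: h=8 -> slot 8
Insert 87: h=10 -> slot 10

Table: [22, None, 24, None, None, 49, None, None, 41, None, 87]


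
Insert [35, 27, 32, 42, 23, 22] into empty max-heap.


Insert 35: [35]
Insert 27: [35, 27]
Insert 32: [35, 27, 32]
Insert 42: [42, 35, 32, 27]
Insert 23: [42, 35, 32, 27, 23]
Insert 22: [42, 35, 32, 27, 23, 22]

Final heap: [42, 35, 32, 27, 23, 22]


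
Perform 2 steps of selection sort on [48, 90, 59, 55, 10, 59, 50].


Initial: [48, 90, 59, 55, 10, 59, 50]
Step 1: min=10 at 4
  Swap: [10, 90, 59, 55, 48, 59, 50]
Step 2: min=48 at 4
  Swap: [10, 48, 59, 55, 90, 59, 50]

After 2 steps: [10, 48, 59, 55, 90, 59, 50]


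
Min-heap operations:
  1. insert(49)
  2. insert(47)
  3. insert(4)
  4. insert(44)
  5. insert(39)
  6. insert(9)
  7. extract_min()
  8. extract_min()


insert(49) -> [49]
insert(47) -> [47, 49]
insert(4) -> [4, 49, 47]
insert(44) -> [4, 44, 47, 49]
insert(39) -> [4, 39, 47, 49, 44]
insert(9) -> [4, 39, 9, 49, 44, 47]
extract_min()->4, [9, 39, 47, 49, 44]
extract_min()->9, [39, 44, 47, 49]

Final heap: [39, 44, 47, 49]


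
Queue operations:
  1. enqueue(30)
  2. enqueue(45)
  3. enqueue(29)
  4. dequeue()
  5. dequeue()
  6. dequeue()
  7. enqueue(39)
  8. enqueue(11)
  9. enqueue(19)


enqueue(30) -> [30]
enqueue(45) -> [30, 45]
enqueue(29) -> [30, 45, 29]
dequeue()->30, [45, 29]
dequeue()->45, [29]
dequeue()->29, []
enqueue(39) -> [39]
enqueue(11) -> [39, 11]
enqueue(19) -> [39, 11, 19]

Final queue: [39, 11, 19]


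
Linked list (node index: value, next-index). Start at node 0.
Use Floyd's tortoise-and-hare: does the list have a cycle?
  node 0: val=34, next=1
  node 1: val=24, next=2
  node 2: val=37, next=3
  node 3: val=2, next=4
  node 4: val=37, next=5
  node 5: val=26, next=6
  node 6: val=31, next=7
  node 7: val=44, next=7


Floyd's tortoise (slow, +1) and hare (fast, +2):
  init: slow=0, fast=0
  step 1: slow=1, fast=2
  step 2: slow=2, fast=4
  step 3: slow=3, fast=6
  step 4: slow=4, fast=7
  step 5: slow=5, fast=7
  step 6: slow=6, fast=7
  step 7: slow=7, fast=7
  slow == fast at node 7: cycle detected

Cycle: yes


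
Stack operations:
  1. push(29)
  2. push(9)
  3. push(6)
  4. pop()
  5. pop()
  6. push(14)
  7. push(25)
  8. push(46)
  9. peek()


push(29) -> [29]
push(9) -> [29, 9]
push(6) -> [29, 9, 6]
pop()->6, [29, 9]
pop()->9, [29]
push(14) -> [29, 14]
push(25) -> [29, 14, 25]
push(46) -> [29, 14, 25, 46]
peek()->46

Final stack: [29, 14, 25, 46]


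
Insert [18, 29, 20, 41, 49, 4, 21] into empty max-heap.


Insert 18: [18]
Insert 29: [29, 18]
Insert 20: [29, 18, 20]
Insert 41: [41, 29, 20, 18]
Insert 49: [49, 41, 20, 18, 29]
Insert 4: [49, 41, 20, 18, 29, 4]
Insert 21: [49, 41, 21, 18, 29, 4, 20]

Final heap: [49, 41, 21, 18, 29, 4, 20]


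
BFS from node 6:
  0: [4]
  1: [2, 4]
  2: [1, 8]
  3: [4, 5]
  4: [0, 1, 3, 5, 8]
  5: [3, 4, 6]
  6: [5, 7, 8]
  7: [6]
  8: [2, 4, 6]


Visit 6, enqueue [5, 7, 8]
Visit 5, enqueue [3, 4]
Visit 7, enqueue []
Visit 8, enqueue [2]
Visit 3, enqueue []
Visit 4, enqueue [0, 1]
Visit 2, enqueue []
Visit 0, enqueue []
Visit 1, enqueue []

BFS order: [6, 5, 7, 8, 3, 4, 2, 0, 1]


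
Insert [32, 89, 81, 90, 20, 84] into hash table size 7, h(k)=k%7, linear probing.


Insert 32: h=4 -> slot 4
Insert 89: h=5 -> slot 5
Insert 81: h=4, 2 probes -> slot 6
Insert 90: h=6, 1 probes -> slot 0
Insert 20: h=6, 2 probes -> slot 1
Insert 84: h=0, 2 probes -> slot 2

Table: [90, 20, 84, None, 32, 89, 81]


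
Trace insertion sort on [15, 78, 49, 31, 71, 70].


Initial: [15, 78, 49, 31, 71, 70]
Insert 78: [15, 78, 49, 31, 71, 70]
Insert 49: [15, 49, 78, 31, 71, 70]
Insert 31: [15, 31, 49, 78, 71, 70]
Insert 71: [15, 31, 49, 71, 78, 70]
Insert 70: [15, 31, 49, 70, 71, 78]

Sorted: [15, 31, 49, 70, 71, 78]


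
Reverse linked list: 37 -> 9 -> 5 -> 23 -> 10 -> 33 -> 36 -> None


Step 1: curr=37, set curr.next=prev(None) | reversed so far: 37
Step 2: curr=9, set curr.next=prev(37) | reversed so far: 9 -> 37
Step 3: curr=5, set curr.next=prev(9) | reversed so far: 5 -> 9 -> 37
Step 4: curr=23, set curr.next=prev(5) | reversed so far: 23 -> 5 -> 9 -> 37
Step 5: curr=10, set curr.next=prev(23) | reversed so far: 10 -> 23 -> 5 -> 9 -> 37
Step 6: curr=33, set curr.next=prev(10) | reversed so far: 33 -> 10 -> 23 -> 5 -> 9 -> 37
Step 7: curr=36, set curr.next=prev(33) | reversed so far: 36 -> 33 -> 10 -> 23 -> 5 -> 9 -> 37

36 -> 33 -> 10 -> 23 -> 5 -> 9 -> 37 -> None


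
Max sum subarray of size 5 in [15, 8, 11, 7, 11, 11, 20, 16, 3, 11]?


[0:5]: 52
[1:6]: 48
[2:7]: 60
[3:8]: 65
[4:9]: 61
[5:10]: 61

Max: 65 at [3:8]


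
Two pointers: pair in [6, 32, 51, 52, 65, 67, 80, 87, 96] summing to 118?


lo=0(6)+hi=8(96)=102
lo=1(32)+hi=8(96)=128
lo=1(32)+hi=7(87)=119
lo=1(32)+hi=6(80)=112
lo=2(51)+hi=6(80)=131
lo=2(51)+hi=5(67)=118

Yes: 51+67=118


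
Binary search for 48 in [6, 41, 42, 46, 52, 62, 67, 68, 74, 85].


Step 1: lo=0, hi=9, mid=4, val=52
Step 2: lo=0, hi=3, mid=1, val=41
Step 3: lo=2, hi=3, mid=2, val=42
Step 4: lo=3, hi=3, mid=3, val=46

Not found


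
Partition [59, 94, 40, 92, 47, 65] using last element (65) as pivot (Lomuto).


Pivot: 65
  59 <= 65: advance i (no swap)
  40 <= 65: swap -> [59, 40, 94, 92, 47, 65]
  47 <= 65: swap -> [59, 40, 47, 92, 94, 65]
Place pivot at 3: [59, 40, 47, 65, 94, 92]

Partitioned: [59, 40, 47, 65, 94, 92]


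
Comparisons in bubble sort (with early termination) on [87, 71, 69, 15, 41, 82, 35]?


Algorithm: bubble sort (with early termination)
Input: [87, 71, 69, 15, 41, 82, 35]
Sorted: [15, 35, 41, 69, 71, 82, 87]

21


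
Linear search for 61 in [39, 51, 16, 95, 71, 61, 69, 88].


i=0: 39!=61
i=1: 51!=61
i=2: 16!=61
i=3: 95!=61
i=4: 71!=61
i=5: 61==61 found!

Found at 5, 6 comps


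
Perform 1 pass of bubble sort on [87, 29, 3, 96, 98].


Initial: [87, 29, 3, 96, 98]
Pass 1: [29, 3, 87, 96, 98] (2 swaps)

After 1 pass: [29, 3, 87, 96, 98]


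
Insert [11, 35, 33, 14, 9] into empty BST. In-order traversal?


Insert 11: root
Insert 35: R from 11
Insert 33: R from 11 -> L from 35
Insert 14: R from 11 -> L from 35 -> L from 33
Insert 9: L from 11

In-order: [9, 11, 14, 33, 35]


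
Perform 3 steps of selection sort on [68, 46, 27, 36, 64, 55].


Initial: [68, 46, 27, 36, 64, 55]
Step 1: min=27 at 2
  Swap: [27, 46, 68, 36, 64, 55]
Step 2: min=36 at 3
  Swap: [27, 36, 68, 46, 64, 55]
Step 3: min=46 at 3
  Swap: [27, 36, 46, 68, 64, 55]

After 3 steps: [27, 36, 46, 68, 64, 55]


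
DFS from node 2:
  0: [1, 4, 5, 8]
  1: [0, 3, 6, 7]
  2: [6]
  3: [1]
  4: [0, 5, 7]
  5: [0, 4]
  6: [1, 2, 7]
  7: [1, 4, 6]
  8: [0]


Visit 2, push [6]
Visit 6, push [7, 1]
Visit 1, push [7, 3, 0]
Visit 0, push [8, 5, 4]
Visit 4, push [7, 5]
Visit 5, push []
Visit 7, push []
Visit 8, push []
Visit 3, push []

DFS order: [2, 6, 1, 0, 4, 5, 7, 8, 3]


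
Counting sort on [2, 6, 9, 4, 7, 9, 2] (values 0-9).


Input: [2, 6, 9, 4, 7, 9, 2]
Counts: [0, 0, 2, 0, 1, 0, 1, 1, 0, 2]

Sorted: [2, 2, 4, 6, 7, 9, 9]


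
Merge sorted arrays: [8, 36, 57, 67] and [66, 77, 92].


Take 8 from A
Take 36 from A
Take 57 from A
Take 66 from B
Take 67 from A

Merged: [8, 36, 57, 66, 67, 77, 92]


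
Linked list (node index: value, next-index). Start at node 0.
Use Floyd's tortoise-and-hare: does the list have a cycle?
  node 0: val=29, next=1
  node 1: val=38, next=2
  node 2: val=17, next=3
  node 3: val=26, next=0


Floyd's tortoise (slow, +1) and hare (fast, +2):
  init: slow=0, fast=0
  step 1: slow=1, fast=2
  step 2: slow=2, fast=0
  step 3: slow=3, fast=2
  step 4: slow=0, fast=0
  slow == fast at node 0: cycle detected

Cycle: yes


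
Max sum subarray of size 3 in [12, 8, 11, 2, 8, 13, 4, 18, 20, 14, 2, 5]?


[0:3]: 31
[1:4]: 21
[2:5]: 21
[3:6]: 23
[4:7]: 25
[5:8]: 35
[6:9]: 42
[7:10]: 52
[8:11]: 36
[9:12]: 21

Max: 52 at [7:10]


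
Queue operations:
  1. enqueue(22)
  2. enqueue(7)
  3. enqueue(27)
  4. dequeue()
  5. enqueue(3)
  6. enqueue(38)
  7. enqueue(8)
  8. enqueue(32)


enqueue(22) -> [22]
enqueue(7) -> [22, 7]
enqueue(27) -> [22, 7, 27]
dequeue()->22, [7, 27]
enqueue(3) -> [7, 27, 3]
enqueue(38) -> [7, 27, 3, 38]
enqueue(8) -> [7, 27, 3, 38, 8]
enqueue(32) -> [7, 27, 3, 38, 8, 32]

Final queue: [7, 27, 3, 38, 8, 32]


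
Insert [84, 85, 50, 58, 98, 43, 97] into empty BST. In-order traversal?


Insert 84: root
Insert 85: R from 84
Insert 50: L from 84
Insert 58: L from 84 -> R from 50
Insert 98: R from 84 -> R from 85
Insert 43: L from 84 -> L from 50
Insert 97: R from 84 -> R from 85 -> L from 98

In-order: [43, 50, 58, 84, 85, 97, 98]


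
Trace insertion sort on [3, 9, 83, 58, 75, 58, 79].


Initial: [3, 9, 83, 58, 75, 58, 79]
Insert 9: [3, 9, 83, 58, 75, 58, 79]
Insert 83: [3, 9, 83, 58, 75, 58, 79]
Insert 58: [3, 9, 58, 83, 75, 58, 79]
Insert 75: [3, 9, 58, 75, 83, 58, 79]
Insert 58: [3, 9, 58, 58, 75, 83, 79]
Insert 79: [3, 9, 58, 58, 75, 79, 83]

Sorted: [3, 9, 58, 58, 75, 79, 83]


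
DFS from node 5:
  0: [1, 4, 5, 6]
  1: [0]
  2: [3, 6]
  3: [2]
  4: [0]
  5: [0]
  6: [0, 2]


Visit 5, push [0]
Visit 0, push [6, 4, 1]
Visit 1, push []
Visit 4, push []
Visit 6, push [2]
Visit 2, push [3]
Visit 3, push []

DFS order: [5, 0, 1, 4, 6, 2, 3]


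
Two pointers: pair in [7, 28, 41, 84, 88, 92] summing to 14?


lo=0(7)+hi=5(92)=99
lo=0(7)+hi=4(88)=95
lo=0(7)+hi=3(84)=91
lo=0(7)+hi=2(41)=48
lo=0(7)+hi=1(28)=35

No pair found


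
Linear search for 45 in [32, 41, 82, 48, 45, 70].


i=0: 32!=45
i=1: 41!=45
i=2: 82!=45
i=3: 48!=45
i=4: 45==45 found!

Found at 4, 5 comps


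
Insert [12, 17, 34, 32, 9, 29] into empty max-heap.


Insert 12: [12]
Insert 17: [17, 12]
Insert 34: [34, 12, 17]
Insert 32: [34, 32, 17, 12]
Insert 9: [34, 32, 17, 12, 9]
Insert 29: [34, 32, 29, 12, 9, 17]

Final heap: [34, 32, 29, 12, 9, 17]


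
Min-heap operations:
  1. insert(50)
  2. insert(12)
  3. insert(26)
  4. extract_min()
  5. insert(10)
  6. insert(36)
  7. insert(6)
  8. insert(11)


insert(50) -> [50]
insert(12) -> [12, 50]
insert(26) -> [12, 50, 26]
extract_min()->12, [26, 50]
insert(10) -> [10, 50, 26]
insert(36) -> [10, 36, 26, 50]
insert(6) -> [6, 10, 26, 50, 36]
insert(11) -> [6, 10, 11, 50, 36, 26]

Final heap: [6, 10, 11, 50, 36, 26]


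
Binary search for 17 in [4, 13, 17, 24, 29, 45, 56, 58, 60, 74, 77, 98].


Step 1: lo=0, hi=11, mid=5, val=45
Step 2: lo=0, hi=4, mid=2, val=17

Found at index 2


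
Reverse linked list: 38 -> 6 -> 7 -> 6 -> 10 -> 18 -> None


Step 1: curr=38, set curr.next=prev(None) | reversed so far: 38
Step 2: curr=6, set curr.next=prev(38) | reversed so far: 6 -> 38
Step 3: curr=7, set curr.next=prev(6) | reversed so far: 7 -> 6 -> 38
Step 4: curr=6, set curr.next=prev(7) | reversed so far: 6 -> 7 -> 6 -> 38
Step 5: curr=10, set curr.next=prev(6) | reversed so far: 10 -> 6 -> 7 -> 6 -> 38
Step 6: curr=18, set curr.next=prev(10) | reversed so far: 18 -> 10 -> 6 -> 7 -> 6 -> 38

18 -> 10 -> 6 -> 7 -> 6 -> 38 -> None


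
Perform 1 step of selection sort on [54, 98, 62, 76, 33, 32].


Initial: [54, 98, 62, 76, 33, 32]
Step 1: min=32 at 5
  Swap: [32, 98, 62, 76, 33, 54]

After 1 step: [32, 98, 62, 76, 33, 54]


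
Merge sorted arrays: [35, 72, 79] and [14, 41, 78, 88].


Take 14 from B
Take 35 from A
Take 41 from B
Take 72 from A
Take 78 from B
Take 79 from A

Merged: [14, 35, 41, 72, 78, 79, 88]


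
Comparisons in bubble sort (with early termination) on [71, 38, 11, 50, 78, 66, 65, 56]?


Algorithm: bubble sort (with early termination)
Input: [71, 38, 11, 50, 78, 66, 65, 56]
Sorted: [11, 38, 50, 56, 65, 66, 71, 78]

25


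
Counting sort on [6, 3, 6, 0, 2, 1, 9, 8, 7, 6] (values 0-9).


Input: [6, 3, 6, 0, 2, 1, 9, 8, 7, 6]
Counts: [1, 1, 1, 1, 0, 0, 3, 1, 1, 1]

Sorted: [0, 1, 2, 3, 6, 6, 6, 7, 8, 9]


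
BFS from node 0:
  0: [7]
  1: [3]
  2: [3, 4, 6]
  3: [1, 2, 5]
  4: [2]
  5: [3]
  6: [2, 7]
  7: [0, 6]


Visit 0, enqueue [7]
Visit 7, enqueue [6]
Visit 6, enqueue [2]
Visit 2, enqueue [3, 4]
Visit 3, enqueue [1, 5]
Visit 4, enqueue []
Visit 1, enqueue []
Visit 5, enqueue []

BFS order: [0, 7, 6, 2, 3, 4, 1, 5]


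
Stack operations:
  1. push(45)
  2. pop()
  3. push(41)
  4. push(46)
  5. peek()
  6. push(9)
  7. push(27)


push(45) -> [45]
pop()->45, []
push(41) -> [41]
push(46) -> [41, 46]
peek()->46
push(9) -> [41, 46, 9]
push(27) -> [41, 46, 9, 27]

Final stack: [41, 46, 9, 27]


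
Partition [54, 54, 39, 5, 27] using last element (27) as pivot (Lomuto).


Pivot: 27
  5 <= 27: swap -> [5, 54, 39, 54, 27]
Place pivot at 1: [5, 27, 39, 54, 54]

Partitioned: [5, 27, 39, 54, 54]


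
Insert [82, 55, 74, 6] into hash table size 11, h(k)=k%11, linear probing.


Insert 82: h=5 -> slot 5
Insert 55: h=0 -> slot 0
Insert 74: h=8 -> slot 8
Insert 6: h=6 -> slot 6

Table: [55, None, None, None, None, 82, 6, None, 74, None, None]


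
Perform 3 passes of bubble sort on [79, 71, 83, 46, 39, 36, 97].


Initial: [79, 71, 83, 46, 39, 36, 97]
Pass 1: [71, 79, 46, 39, 36, 83, 97] (4 swaps)
Pass 2: [71, 46, 39, 36, 79, 83, 97] (3 swaps)
Pass 3: [46, 39, 36, 71, 79, 83, 97] (3 swaps)

After 3 passes: [46, 39, 36, 71, 79, 83, 97]


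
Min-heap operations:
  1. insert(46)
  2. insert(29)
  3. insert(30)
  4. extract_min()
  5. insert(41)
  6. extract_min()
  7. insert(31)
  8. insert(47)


insert(46) -> [46]
insert(29) -> [29, 46]
insert(30) -> [29, 46, 30]
extract_min()->29, [30, 46]
insert(41) -> [30, 46, 41]
extract_min()->30, [41, 46]
insert(31) -> [31, 46, 41]
insert(47) -> [31, 46, 41, 47]

Final heap: [31, 46, 41, 47]


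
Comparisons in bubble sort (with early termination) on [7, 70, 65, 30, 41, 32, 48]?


Algorithm: bubble sort (with early termination)
Input: [7, 70, 65, 30, 41, 32, 48]
Sorted: [7, 30, 32, 41, 48, 65, 70]

18


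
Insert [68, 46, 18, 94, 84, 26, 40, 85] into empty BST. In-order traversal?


Insert 68: root
Insert 46: L from 68
Insert 18: L from 68 -> L from 46
Insert 94: R from 68
Insert 84: R from 68 -> L from 94
Insert 26: L from 68 -> L from 46 -> R from 18
Insert 40: L from 68 -> L from 46 -> R from 18 -> R from 26
Insert 85: R from 68 -> L from 94 -> R from 84

In-order: [18, 26, 40, 46, 68, 84, 85, 94]


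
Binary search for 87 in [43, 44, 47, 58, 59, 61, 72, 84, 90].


Step 1: lo=0, hi=8, mid=4, val=59
Step 2: lo=5, hi=8, mid=6, val=72
Step 3: lo=7, hi=8, mid=7, val=84
Step 4: lo=8, hi=8, mid=8, val=90

Not found


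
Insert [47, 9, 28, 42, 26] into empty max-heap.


Insert 47: [47]
Insert 9: [47, 9]
Insert 28: [47, 9, 28]
Insert 42: [47, 42, 28, 9]
Insert 26: [47, 42, 28, 9, 26]

Final heap: [47, 42, 28, 9, 26]


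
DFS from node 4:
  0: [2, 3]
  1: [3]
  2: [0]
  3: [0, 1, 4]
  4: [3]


Visit 4, push [3]
Visit 3, push [1, 0]
Visit 0, push [2]
Visit 2, push []
Visit 1, push []

DFS order: [4, 3, 0, 2, 1]


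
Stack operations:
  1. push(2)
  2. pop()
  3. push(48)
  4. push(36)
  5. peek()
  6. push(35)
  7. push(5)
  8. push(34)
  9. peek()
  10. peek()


push(2) -> [2]
pop()->2, []
push(48) -> [48]
push(36) -> [48, 36]
peek()->36
push(35) -> [48, 36, 35]
push(5) -> [48, 36, 35, 5]
push(34) -> [48, 36, 35, 5, 34]
peek()->34
peek()->34

Final stack: [48, 36, 35, 5, 34]


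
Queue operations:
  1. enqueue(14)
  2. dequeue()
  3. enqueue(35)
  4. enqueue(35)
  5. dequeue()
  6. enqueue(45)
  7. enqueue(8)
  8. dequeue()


enqueue(14) -> [14]
dequeue()->14, []
enqueue(35) -> [35]
enqueue(35) -> [35, 35]
dequeue()->35, [35]
enqueue(45) -> [35, 45]
enqueue(8) -> [35, 45, 8]
dequeue()->35, [45, 8]

Final queue: [45, 8]


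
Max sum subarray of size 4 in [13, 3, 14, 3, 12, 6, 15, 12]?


[0:4]: 33
[1:5]: 32
[2:6]: 35
[3:7]: 36
[4:8]: 45

Max: 45 at [4:8]


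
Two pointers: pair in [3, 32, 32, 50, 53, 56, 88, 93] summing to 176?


lo=0(3)+hi=7(93)=96
lo=1(32)+hi=7(93)=125
lo=2(32)+hi=7(93)=125
lo=3(50)+hi=7(93)=143
lo=4(53)+hi=7(93)=146
lo=5(56)+hi=7(93)=149
lo=6(88)+hi=7(93)=181

No pair found


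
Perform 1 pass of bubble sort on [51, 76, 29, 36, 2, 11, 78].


Initial: [51, 76, 29, 36, 2, 11, 78]
Pass 1: [51, 29, 36, 2, 11, 76, 78] (4 swaps)

After 1 pass: [51, 29, 36, 2, 11, 76, 78]


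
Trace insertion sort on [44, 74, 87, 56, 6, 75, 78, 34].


Initial: [44, 74, 87, 56, 6, 75, 78, 34]
Insert 74: [44, 74, 87, 56, 6, 75, 78, 34]
Insert 87: [44, 74, 87, 56, 6, 75, 78, 34]
Insert 56: [44, 56, 74, 87, 6, 75, 78, 34]
Insert 6: [6, 44, 56, 74, 87, 75, 78, 34]
Insert 75: [6, 44, 56, 74, 75, 87, 78, 34]
Insert 78: [6, 44, 56, 74, 75, 78, 87, 34]
Insert 34: [6, 34, 44, 56, 74, 75, 78, 87]

Sorted: [6, 34, 44, 56, 74, 75, 78, 87]


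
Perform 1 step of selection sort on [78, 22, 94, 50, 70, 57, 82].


Initial: [78, 22, 94, 50, 70, 57, 82]
Step 1: min=22 at 1
  Swap: [22, 78, 94, 50, 70, 57, 82]

After 1 step: [22, 78, 94, 50, 70, 57, 82]


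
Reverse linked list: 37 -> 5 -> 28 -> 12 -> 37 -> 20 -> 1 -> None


Step 1: curr=37, set curr.next=prev(None) | reversed so far: 37
Step 2: curr=5, set curr.next=prev(37) | reversed so far: 5 -> 37
Step 3: curr=28, set curr.next=prev(5) | reversed so far: 28 -> 5 -> 37
Step 4: curr=12, set curr.next=prev(28) | reversed so far: 12 -> 28 -> 5 -> 37
Step 5: curr=37, set curr.next=prev(12) | reversed so far: 37 -> 12 -> 28 -> 5 -> 37
Step 6: curr=20, set curr.next=prev(37) | reversed so far: 20 -> 37 -> 12 -> 28 -> 5 -> 37
Step 7: curr=1, set curr.next=prev(20) | reversed so far: 1 -> 20 -> 37 -> 12 -> 28 -> 5 -> 37

1 -> 20 -> 37 -> 12 -> 28 -> 5 -> 37 -> None


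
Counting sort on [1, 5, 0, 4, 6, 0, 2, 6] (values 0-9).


Input: [1, 5, 0, 4, 6, 0, 2, 6]
Counts: [2, 1, 1, 0, 1, 1, 2, 0, 0, 0]

Sorted: [0, 0, 1, 2, 4, 5, 6, 6]


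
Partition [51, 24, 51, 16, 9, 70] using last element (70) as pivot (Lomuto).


Pivot: 70
  51 <= 70: advance i (no swap)
  24 <= 70: advance i (no swap)
  51 <= 70: advance i (no swap)
  16 <= 70: advance i (no swap)
  9 <= 70: advance i (no swap)
Place pivot at 5: [51, 24, 51, 16, 9, 70]

Partitioned: [51, 24, 51, 16, 9, 70]


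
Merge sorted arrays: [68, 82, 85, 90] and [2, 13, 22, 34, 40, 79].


Take 2 from B
Take 13 from B
Take 22 from B
Take 34 from B
Take 40 from B
Take 68 from A
Take 79 from B

Merged: [2, 13, 22, 34, 40, 68, 79, 82, 85, 90]


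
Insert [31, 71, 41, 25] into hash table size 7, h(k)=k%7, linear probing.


Insert 31: h=3 -> slot 3
Insert 71: h=1 -> slot 1
Insert 41: h=6 -> slot 6
Insert 25: h=4 -> slot 4

Table: [None, 71, None, 31, 25, None, 41]


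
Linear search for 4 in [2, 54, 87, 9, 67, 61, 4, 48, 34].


i=0: 2!=4
i=1: 54!=4
i=2: 87!=4
i=3: 9!=4
i=4: 67!=4
i=5: 61!=4
i=6: 4==4 found!

Found at 6, 7 comps


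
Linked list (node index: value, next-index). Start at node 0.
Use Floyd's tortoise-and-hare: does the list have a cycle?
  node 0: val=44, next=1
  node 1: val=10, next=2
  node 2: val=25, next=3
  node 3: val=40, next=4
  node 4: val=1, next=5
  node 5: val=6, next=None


Floyd's tortoise (slow, +1) and hare (fast, +2):
  init: slow=0, fast=0
  step 1: slow=1, fast=2
  step 2: slow=2, fast=4
  step 3: fast 4->5->None, no cycle

Cycle: no


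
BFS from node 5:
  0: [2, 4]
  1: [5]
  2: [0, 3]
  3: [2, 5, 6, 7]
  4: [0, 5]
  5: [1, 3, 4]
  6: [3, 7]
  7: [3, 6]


Visit 5, enqueue [1, 3, 4]
Visit 1, enqueue []
Visit 3, enqueue [2, 6, 7]
Visit 4, enqueue [0]
Visit 2, enqueue []
Visit 6, enqueue []
Visit 7, enqueue []
Visit 0, enqueue []

BFS order: [5, 1, 3, 4, 2, 6, 7, 0]


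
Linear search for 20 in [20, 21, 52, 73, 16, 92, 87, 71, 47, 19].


i=0: 20==20 found!

Found at 0, 1 comps


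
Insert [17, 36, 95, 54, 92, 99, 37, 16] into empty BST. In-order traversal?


Insert 17: root
Insert 36: R from 17
Insert 95: R from 17 -> R from 36
Insert 54: R from 17 -> R from 36 -> L from 95
Insert 92: R from 17 -> R from 36 -> L from 95 -> R from 54
Insert 99: R from 17 -> R from 36 -> R from 95
Insert 37: R from 17 -> R from 36 -> L from 95 -> L from 54
Insert 16: L from 17

In-order: [16, 17, 36, 37, 54, 92, 95, 99]


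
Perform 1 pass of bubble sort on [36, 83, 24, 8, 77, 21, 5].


Initial: [36, 83, 24, 8, 77, 21, 5]
Pass 1: [36, 24, 8, 77, 21, 5, 83] (5 swaps)

After 1 pass: [36, 24, 8, 77, 21, 5, 83]


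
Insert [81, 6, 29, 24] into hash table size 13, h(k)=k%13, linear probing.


Insert 81: h=3 -> slot 3
Insert 6: h=6 -> slot 6
Insert 29: h=3, 1 probes -> slot 4
Insert 24: h=11 -> slot 11

Table: [None, None, None, 81, 29, None, 6, None, None, None, None, 24, None]


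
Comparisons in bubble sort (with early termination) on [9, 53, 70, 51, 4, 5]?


Algorithm: bubble sort (with early termination)
Input: [9, 53, 70, 51, 4, 5]
Sorted: [4, 5, 9, 51, 53, 70]

15


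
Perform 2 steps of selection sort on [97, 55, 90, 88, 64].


Initial: [97, 55, 90, 88, 64]
Step 1: min=55 at 1
  Swap: [55, 97, 90, 88, 64]
Step 2: min=64 at 4
  Swap: [55, 64, 90, 88, 97]

After 2 steps: [55, 64, 90, 88, 97]


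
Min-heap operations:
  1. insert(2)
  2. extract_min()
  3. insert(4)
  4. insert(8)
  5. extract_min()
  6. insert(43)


insert(2) -> [2]
extract_min()->2, []
insert(4) -> [4]
insert(8) -> [4, 8]
extract_min()->4, [8]
insert(43) -> [8, 43]

Final heap: [8, 43]


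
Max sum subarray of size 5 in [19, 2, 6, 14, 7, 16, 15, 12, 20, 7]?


[0:5]: 48
[1:6]: 45
[2:7]: 58
[3:8]: 64
[4:9]: 70
[5:10]: 70

Max: 70 at [4:9]


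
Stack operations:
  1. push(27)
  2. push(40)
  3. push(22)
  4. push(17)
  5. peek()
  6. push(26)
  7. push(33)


push(27) -> [27]
push(40) -> [27, 40]
push(22) -> [27, 40, 22]
push(17) -> [27, 40, 22, 17]
peek()->17
push(26) -> [27, 40, 22, 17, 26]
push(33) -> [27, 40, 22, 17, 26, 33]

Final stack: [27, 40, 22, 17, 26, 33]
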